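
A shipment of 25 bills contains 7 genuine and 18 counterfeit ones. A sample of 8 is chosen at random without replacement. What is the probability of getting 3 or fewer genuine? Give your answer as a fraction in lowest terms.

4250/4807

There are C(25,8) = 1081575 ways to choose the 8.
Favorable selections (3 or fewer genuine): C(7,0)·C(18,8) + C(7,1)·C(18,7) + C(7,2)·C(18,6) + C(7,3)·C(18,5) = 43758 + 222768 + 389844 + 299880 = 956250.
Probability = 956250/1081575 = 4250/4807.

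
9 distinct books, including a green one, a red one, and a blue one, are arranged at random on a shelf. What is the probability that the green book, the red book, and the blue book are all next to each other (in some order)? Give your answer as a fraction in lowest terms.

1/12

There are 9! = 362880 arrangements.
Treat the three as one block: 7! placements × 3! orders within the block = 5040·6 = 30240.
Probability = 30240/362880 = 1/12.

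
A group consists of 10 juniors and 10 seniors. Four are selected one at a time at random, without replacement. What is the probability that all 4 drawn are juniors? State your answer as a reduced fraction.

14/323

Multiply the conditional probabilities at each draw: 10/20 · 9/19 · 8/18 · 7/17 = 5040/116280 = 14/323.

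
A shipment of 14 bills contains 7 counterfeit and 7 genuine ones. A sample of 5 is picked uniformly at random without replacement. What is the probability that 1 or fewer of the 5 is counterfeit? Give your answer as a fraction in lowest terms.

Total selections: C(14,5) = 2002.
Favorable selections (1 or fewer counterfeit): C(7,0)·C(7,5) + C(7,1)·C(7,4) = 21 + 245 = 266.
Probability = 266/2002 = 19/143.

19/143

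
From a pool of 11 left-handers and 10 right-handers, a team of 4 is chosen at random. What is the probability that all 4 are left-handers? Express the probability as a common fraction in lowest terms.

22/399

There are C(21,4) = 5985 possible selections.
Selections with all left-handers: C(11,4) = 330.
Probability = 330/5985 = 22/399.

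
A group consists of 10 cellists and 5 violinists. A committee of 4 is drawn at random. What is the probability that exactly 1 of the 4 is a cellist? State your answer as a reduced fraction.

20/273

The sample space is all 4-subsets of the 15: C(15,4) = 1365.
Selections with exactly 1 cellist: choose 1 of the 10 cellists and 3 of the 5 violinists, C(10,1)·C(5,3) = 10·10 = 100.
Probability = 100/1365 = 20/273.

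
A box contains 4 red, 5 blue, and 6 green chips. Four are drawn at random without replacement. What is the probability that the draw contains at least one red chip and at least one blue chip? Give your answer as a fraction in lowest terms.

There are C(15,4) = 1365 possible draws.
By inclusion-exclusion on the complements, draws missing all red or all blue: C(11,4) + C(10,4) − C(6,4) = 330 + 210 − 15 = 525.
So draws with at least one of each: 1365 − 525 = 840, probability 840/1365 = 8/13.

8/13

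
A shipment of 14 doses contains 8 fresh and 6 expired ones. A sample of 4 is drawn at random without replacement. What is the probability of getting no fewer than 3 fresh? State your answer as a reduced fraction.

There are C(14,4) = 1001 ways to choose the 4.
Favorable selections (no fewer than 3 fresh): C(8,3)·C(6,1) + C(8,4)·C(6,0) = 336 + 70 = 406.
Probability = 406/1001 = 58/143.

58/143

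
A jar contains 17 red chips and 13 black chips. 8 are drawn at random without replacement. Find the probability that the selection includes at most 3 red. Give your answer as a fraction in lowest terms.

649/3335

Total selections: C(30,8) = 5852925.
Favorable selections (at most 3 red): C(17,0)·C(13,8) + C(17,1)·C(13,7) + C(17,2)·C(13,6) + C(17,3)·C(13,5) = 1287 + 29172 + 233376 + 875160 = 1138995.
Probability = 1138995/5852925 = 649/3335.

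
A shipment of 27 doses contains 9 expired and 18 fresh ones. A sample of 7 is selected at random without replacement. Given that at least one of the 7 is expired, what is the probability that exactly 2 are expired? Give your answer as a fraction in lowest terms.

Work in counts. Selections with at least one expired: C(27,7) − C(18,7) = 888030 − 31824 = 856206.
Of those, selections where exactly 2 are expired: C(9,2)·C(18,5) = 36·8568 = 308448.
Conditional probability = 308448/856206 = 17136/47567.

17136/47567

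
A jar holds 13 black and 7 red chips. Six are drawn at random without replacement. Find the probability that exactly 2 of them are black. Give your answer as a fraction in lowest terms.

The sample space is all 6-subsets of the 20: C(20,6) = 38760.
Selections with exactly 2 black: choose 2 of the 13 black and 4 of the 7 red, C(13,2)·C(7,4) = 78·35 = 2730.
Probability = 2730/38760 = 91/1292.

91/1292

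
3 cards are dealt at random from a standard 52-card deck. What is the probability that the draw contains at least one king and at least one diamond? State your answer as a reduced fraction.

33/260

There are C(52,3) = 22100 possible draws.
By inclusion-exclusion on the complements, draws missing all kings or all diamonds: C(48,3) + C(39,3) − C(36,3) = 17296 + 9139 − 7140 = 19295.
So draws with at least one of each: 22100 − 19295 = 2805, probability 2805/22100 = 33/260.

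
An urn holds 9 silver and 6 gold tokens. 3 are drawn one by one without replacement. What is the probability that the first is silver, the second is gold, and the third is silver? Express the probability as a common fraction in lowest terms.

Multiply the conditional probabilities at each draw: 9/15 · 6/14 · 8/13 = 432/2730 = 72/455.

72/455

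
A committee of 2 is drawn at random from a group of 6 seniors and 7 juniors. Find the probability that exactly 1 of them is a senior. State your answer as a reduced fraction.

7/13

Total number of selections: C(13,2) = 78.
Selections with exactly 1 senior: choose 1 of the 6 seniors and 1 of the 7 juniors, C(6,1)·C(7,1) = 6·7 = 42.
Probability = 42/78 = 7/13.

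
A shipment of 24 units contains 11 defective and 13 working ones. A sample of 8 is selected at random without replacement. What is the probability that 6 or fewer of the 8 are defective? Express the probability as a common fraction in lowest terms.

7384/7429

Total selections: C(24,8) = 735471.
Count the complement (more than 6 defective): C(11,7)·C(13,1) + C(11,8)·C(13,0) = 4290 + 165 = 4455.
Probability = 1 − 4455/735471 = 731016/735471 = 7384/7429.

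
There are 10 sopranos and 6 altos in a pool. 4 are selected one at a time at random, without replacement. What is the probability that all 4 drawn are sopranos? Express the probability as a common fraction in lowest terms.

3/26

Multiply the conditional probabilities at each draw: 10/16 · 9/15 · 8/14 · 7/13 = 5040/43680 = 3/26.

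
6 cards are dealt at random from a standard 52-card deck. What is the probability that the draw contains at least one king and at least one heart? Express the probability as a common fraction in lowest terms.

6772177/20358520

There are C(52,6) = 20358520 possible draws.
By inclusion-exclusion on the complements, draws missing all kings or all hearts: C(48,6) + C(39,6) − C(36,6) = 12271512 + 3262623 − 1947792 = 13586343.
So draws with at least one of each: 20358520 − 13586343 = 6772177, probability 6772177/20358520.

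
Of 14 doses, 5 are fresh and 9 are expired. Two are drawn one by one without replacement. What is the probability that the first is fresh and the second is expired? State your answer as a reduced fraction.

Multiply the conditional probabilities at each draw: 5/14 · 9/13 = 45/182.

45/182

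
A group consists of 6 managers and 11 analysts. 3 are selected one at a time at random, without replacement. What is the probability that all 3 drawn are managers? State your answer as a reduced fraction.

1/34

Multiply the conditional probabilities at each draw: 6/17 · 5/16 · 4/15 = 120/4080 = 1/34.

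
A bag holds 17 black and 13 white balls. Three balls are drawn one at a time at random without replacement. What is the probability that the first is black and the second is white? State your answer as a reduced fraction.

221/870

Multiply the conditional probabilities at each draw: 17/30 · 13/29 = 221/870.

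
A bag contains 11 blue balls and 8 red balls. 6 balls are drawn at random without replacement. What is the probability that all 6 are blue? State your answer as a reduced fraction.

There are C(19,6) = 27132 possible selections.
Selections with all blue: C(11,6) = 462.
Probability = 462/27132 = 11/646.

11/646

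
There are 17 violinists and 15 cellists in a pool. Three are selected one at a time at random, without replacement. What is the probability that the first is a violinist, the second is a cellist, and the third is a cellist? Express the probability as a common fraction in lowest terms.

Multiply the conditional probabilities at each draw: 17/32 · 15/31 · 14/30 = 3570/29760 = 119/992.

119/992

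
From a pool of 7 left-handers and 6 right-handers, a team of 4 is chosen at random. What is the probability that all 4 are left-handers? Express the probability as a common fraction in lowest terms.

There are C(13,4) = 715 possible selections.
Selections with all left-handers: C(7,4) = 35.
Probability = 35/715 = 7/143.

7/143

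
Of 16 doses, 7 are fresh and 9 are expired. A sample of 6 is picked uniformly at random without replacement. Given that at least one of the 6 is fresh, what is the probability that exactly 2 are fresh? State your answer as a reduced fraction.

Work in counts. Selections with at least one fresh: C(16,6) − C(9,6) = 8008 − 84 = 7924.
Of those, selections where exactly 2 are fresh: C(7,2)·C(9,4) = 21·126 = 2646.
Conditional probability = 2646/7924 = 189/566.

189/566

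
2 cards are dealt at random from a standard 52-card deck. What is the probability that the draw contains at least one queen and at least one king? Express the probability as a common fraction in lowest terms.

8/663

There are C(52,2) = 1326 possible draws.
By inclusion-exclusion on the complements, draws missing all queens or all kings: C(48,2) + C(48,2) − C(44,2) = 1128 + 1128 − 946 = 1310.
So draws with at least one of each: 1326 − 1310 = 16, probability 16/1326 = 8/663.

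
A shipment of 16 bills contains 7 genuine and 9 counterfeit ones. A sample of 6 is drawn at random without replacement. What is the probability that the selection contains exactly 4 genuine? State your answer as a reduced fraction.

45/286

Total number of selections: C(16,6) = 8008.
Selections with exactly 4 genuine: choose 4 of the 7 genuine and 2 of the 9 counterfeit, C(7,4)·C(9,2) = 35·36 = 1260.
Probability = 1260/8008 = 45/286.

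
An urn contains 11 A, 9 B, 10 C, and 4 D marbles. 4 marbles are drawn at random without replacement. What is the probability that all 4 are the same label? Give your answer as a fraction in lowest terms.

667/46376

There are C(34,4) = 46376 ways to draw 4 marbles.
All same label: C(11,4) + C(9,4) + C(10,4) + C(4,4) = 330 + 126 + 210 + 1 = 667.
Probability = 667/46376.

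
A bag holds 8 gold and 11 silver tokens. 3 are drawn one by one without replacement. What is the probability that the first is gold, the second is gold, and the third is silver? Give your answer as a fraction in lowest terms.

Multiply the conditional probabilities at each draw: 8/19 · 7/18 · 11/17 = 616/5814 = 308/2907.

308/2907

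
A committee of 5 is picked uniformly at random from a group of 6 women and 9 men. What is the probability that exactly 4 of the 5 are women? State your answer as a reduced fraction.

There are C(15,5) = 3003 ways to choose 5 from 15.
Selections with exactly 4 women: choose 4 of the 6 women and 1 of the 9 men, C(6,4)·C(9,1) = 15·9 = 135.
Probability = 135/3003 = 45/1001.

45/1001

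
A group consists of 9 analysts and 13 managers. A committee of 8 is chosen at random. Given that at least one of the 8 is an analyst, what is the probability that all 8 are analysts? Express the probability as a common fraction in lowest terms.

Work in counts. Selections with at least one analyst: C(22,8) − C(13,8) = 319770 − 1287 = 318483.
Of those, selections where all 8 are analysts: C(9,8) = 9.
Conditional probability = 9/318483 = 1/35387.

1/35387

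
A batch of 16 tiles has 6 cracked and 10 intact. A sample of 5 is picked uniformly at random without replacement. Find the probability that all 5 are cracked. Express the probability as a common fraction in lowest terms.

There are C(16,5) = 4368 possible selections.
Selections with all cracked: C(6,5) = 6.
Probability = 6/4368 = 1/728.

1/728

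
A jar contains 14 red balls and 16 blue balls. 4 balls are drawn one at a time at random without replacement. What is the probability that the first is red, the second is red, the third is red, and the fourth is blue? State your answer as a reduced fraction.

208/3915

Multiply the conditional probabilities at each draw: 14/30 · 13/29 · 12/28 · 16/27 = 34944/657720 = 208/3915.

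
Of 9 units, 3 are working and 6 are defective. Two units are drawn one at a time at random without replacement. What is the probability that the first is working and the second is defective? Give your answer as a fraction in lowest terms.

Multiply the conditional probabilities at each draw: 3/9 · 6/8 = 18/72 = 1/4.

1/4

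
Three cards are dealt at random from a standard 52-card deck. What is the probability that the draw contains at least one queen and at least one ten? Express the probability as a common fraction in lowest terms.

There are C(52,3) = 22100 possible draws.
By inclusion-exclusion on the complements, draws missing all queens or all tens: C(48,3) + C(48,3) − C(44,3) = 17296 + 17296 − 13244 = 21348.
So draws with at least one of each: 22100 − 21348 = 752, probability 752/22100 = 188/5525.

188/5525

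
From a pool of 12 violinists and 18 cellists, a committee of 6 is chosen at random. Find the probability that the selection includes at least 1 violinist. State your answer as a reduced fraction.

Total selections: C(30,6) = 593775.
The complement is all 6 are cellists: C(18,6) = 18564.
Probability = 1 − 18564/593775 = 575211/593775 = 2107/2175.

2107/2175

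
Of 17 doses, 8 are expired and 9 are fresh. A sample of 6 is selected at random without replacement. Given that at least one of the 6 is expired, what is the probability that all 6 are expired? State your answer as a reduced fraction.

Work in counts. Selections with at least one expired: C(17,6) − C(9,6) = 12376 − 84 = 12292.
Of those, selections where all 6 are expired: C(8,6) = 28.
Conditional probability = 28/12292 = 1/439.

1/439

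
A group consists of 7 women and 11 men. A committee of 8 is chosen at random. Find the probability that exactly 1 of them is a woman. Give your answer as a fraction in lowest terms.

Total number of selections: C(18,8) = 43758.
Selections with exactly 1 woman: choose 1 of the 7 women and 7 of the 11 men, C(7,1)·C(11,7) = 7·330 = 2310.
Probability = 2310/43758 = 35/663.

35/663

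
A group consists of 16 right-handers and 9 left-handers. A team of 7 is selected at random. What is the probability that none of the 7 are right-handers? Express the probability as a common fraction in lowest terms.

There are C(25,7) = 480700 possible selections.
Selections with no right-handers (all left-handers): C(9,7) = 36.
Probability = 36/480700 = 9/120175.

9/120175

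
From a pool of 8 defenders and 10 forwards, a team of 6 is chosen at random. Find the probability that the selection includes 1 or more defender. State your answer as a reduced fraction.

437/442

Total selections: C(18,6) = 18564.
The complement is all 6 are forwards: C(10,6) = 210.
Probability = 1 − 210/18564 = 18354/18564 = 437/442.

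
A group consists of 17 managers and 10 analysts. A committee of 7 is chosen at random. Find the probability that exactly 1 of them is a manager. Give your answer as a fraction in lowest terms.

Total number of selections: C(27,7) = 888030.
Selections with exactly 1 manager: choose 1 of the 17 managers and 6 of the 10 analysts, C(17,1)·C(10,6) = 17·210 = 3570.
Probability = 3570/888030 = 119/29601.

119/29601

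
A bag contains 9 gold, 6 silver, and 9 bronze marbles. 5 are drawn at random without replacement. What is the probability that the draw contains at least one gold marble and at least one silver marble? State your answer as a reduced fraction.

There are C(24,5) = 42504 possible draws.
By inclusion-exclusion on the complements, draws missing all gold or all silver: C(15,5) + C(18,5) − C(9,5) = 3003 + 8568 − 126 = 11445.
So draws with at least one of each: 42504 − 11445 = 31059, probability 31059/42504 = 1479/2024.

1479/2024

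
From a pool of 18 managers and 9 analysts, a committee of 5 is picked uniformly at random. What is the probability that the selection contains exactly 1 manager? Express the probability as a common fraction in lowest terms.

42/1495

Total number of selections: C(27,5) = 80730.
Selections with exactly 1 manager: choose 1 of the 18 managers and 4 of the 9 analysts, C(18,1)·C(9,4) = 18·126 = 2268.
Probability = 2268/80730 = 42/1495.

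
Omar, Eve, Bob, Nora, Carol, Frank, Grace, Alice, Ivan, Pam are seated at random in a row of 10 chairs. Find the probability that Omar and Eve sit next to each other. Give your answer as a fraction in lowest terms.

1/5

There are 10! = 3628800 arrangements.
Treat Omar and Eve as a block: 9! arrangements of the blocks × 2 orders within the block = 2·362880 = 725760.
Probability = 725760/3628800 = 1/5.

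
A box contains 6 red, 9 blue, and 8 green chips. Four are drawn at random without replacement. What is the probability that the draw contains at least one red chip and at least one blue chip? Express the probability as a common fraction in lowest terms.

There are C(23,4) = 8855 possible draws.
By inclusion-exclusion on the complements, draws missing all red or all blue: C(17,4) + C(14,4) − C(8,4) = 2380 + 1001 − 70 = 3311.
So draws with at least one of each: 8855 − 3311 = 5544, probability 5544/8855 = 72/115.

72/115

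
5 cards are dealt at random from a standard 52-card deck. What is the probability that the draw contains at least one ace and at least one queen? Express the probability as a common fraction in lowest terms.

There are C(52,5) = 2598960 possible draws.
By inclusion-exclusion on the complements, draws missing all aces or all queens: C(48,5) + C(48,5) − C(44,5) = 1712304 + 1712304 − 1086008 = 2338600.
So draws with at least one of each: 2598960 − 2338600 = 260360, probability 260360/2598960 = 6509/64974.

6509/64974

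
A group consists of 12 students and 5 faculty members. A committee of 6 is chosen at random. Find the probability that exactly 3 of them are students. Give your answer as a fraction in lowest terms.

Total number of selections: C(17,6) = 12376.
Selections with exactly 3 students: choose 3 of the 12 students and 3 of the 5 faculty members, C(12,3)·C(5,3) = 220·10 = 2200.
Probability = 2200/12376 = 275/1547.

275/1547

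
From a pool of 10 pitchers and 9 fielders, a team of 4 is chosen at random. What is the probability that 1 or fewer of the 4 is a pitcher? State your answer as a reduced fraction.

There are C(19,4) = 3876 ways to choose the 4.
Favorable selections (1 or fewer pitcher): C(10,0)·C(9,4) + C(10,1)·C(9,3) = 126 + 840 = 966.
Probability = 966/3876 = 161/646.

161/646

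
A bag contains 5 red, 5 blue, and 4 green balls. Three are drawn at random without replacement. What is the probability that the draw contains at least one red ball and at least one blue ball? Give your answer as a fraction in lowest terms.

50/91

There are C(14,3) = 364 possible draws.
By inclusion-exclusion on the complements, draws missing all red or all blue: C(9,3) + C(9,3) − C(4,3) = 84 + 84 − 4 = 164.
So draws with at least one of each: 364 − 164 = 200, probability 200/364 = 50/91.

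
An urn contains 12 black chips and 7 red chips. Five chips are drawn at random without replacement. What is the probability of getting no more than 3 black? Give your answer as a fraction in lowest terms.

Total selections: C(19,5) = 11628.
Count the complement (more than 3 black): C(12,4)·C(7,1) + C(12,5)·C(7,0) = 3465 + 792 = 4257.
Probability = 1 − 4257/11628 = 7371/11628 = 819/1292.

819/1292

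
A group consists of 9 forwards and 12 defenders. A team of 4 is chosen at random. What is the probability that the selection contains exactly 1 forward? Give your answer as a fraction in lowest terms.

Total number of selections: C(21,4) = 5985.
Selections with exactly 1 forward: choose 1 of the 9 forwards and 3 of the 12 defenders, C(9,1)·C(12,3) = 9·220 = 1980.
Probability = 1980/5985 = 44/133.

44/133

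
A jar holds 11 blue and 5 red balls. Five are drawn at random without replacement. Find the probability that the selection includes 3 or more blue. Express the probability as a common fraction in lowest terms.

627/728

Total selections: C(16,5) = 4368.
Favorable selections (3 or more blue): C(11,3)·C(5,2) + C(11,4)·C(5,1) + C(11,5)·C(5,0) = 1650 + 1650 + 462 = 3762.
Probability = 3762/4368 = 627/728.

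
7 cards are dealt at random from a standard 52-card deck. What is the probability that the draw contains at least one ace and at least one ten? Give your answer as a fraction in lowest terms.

3105873/16723070

There are C(52,7) = 133784560 possible draws.
By inclusion-exclusion on the complements, draws missing all aces or all tens: C(48,7) + C(48,7) − C(44,7) = 73629072 + 73629072 − 38320568 = 108937576.
So draws with at least one of each: 133784560 − 108937576 = 24846984, probability 24846984/133784560 = 3105873/16723070.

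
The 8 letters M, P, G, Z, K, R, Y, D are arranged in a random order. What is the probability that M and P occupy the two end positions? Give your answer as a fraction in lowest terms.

There are 8! = 40320 arrangements.
Place M and P at the ends in 2 ways, arrange the remaining 6 in 6! = 720 ways: 2·720 = 1440.
Probability = 1440/40320 = 1/28.

1/28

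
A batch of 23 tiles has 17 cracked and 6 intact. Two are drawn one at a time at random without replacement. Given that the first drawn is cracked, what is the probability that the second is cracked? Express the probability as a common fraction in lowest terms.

After removing one cracked, 22 remain: 16 cracked and 6 intact.
So the probability the next is cracked is 16/22 = 8/11.

8/11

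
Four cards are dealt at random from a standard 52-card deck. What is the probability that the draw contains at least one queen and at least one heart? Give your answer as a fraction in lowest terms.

There are C(52,4) = 270725 possible draws.
By inclusion-exclusion on the complements, draws missing all queens or all hearts: C(48,4) + C(39,4) − C(36,4) = 194580 + 82251 − 58905 = 217926.
So draws with at least one of each: 270725 − 217926 = 52799, probability 52799/270725.

52799/270725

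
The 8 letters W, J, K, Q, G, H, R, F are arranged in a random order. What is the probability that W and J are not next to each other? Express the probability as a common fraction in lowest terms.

3/4

There are 8! = 40320 arrangements.
Arrangements with W and J adjacent: 2·7! = 10080.
So not adjacent: 40320 − 10080 = 30240, probability 30240/40320 = 3/4.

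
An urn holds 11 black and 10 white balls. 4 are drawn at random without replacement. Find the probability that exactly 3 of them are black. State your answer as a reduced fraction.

110/399

The sample space is all 4-subsets of the 21: C(21,4) = 5985.
Selections with exactly 3 black: choose 3 of the 11 black and 1 of the 10 white, C(11,3)·C(10,1) = 165·10 = 1650.
Probability = 1650/5985 = 110/399.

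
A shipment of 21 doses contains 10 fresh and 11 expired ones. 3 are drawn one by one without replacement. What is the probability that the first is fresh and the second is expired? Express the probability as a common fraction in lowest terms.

Multiply the conditional probabilities at each draw: 10/21 · 11/20 = 110/420 = 11/42.

11/42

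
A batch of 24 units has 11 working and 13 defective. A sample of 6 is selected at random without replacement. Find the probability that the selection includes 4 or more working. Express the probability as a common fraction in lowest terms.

732/3059

There are C(24,6) = 134596 ways to choose the 6.
Favorable selections (4 or more working): C(11,4)·C(13,2) + C(11,5)·C(13,1) + C(11,6)·C(13,0) = 25740 + 6006 + 462 = 32208.
Probability = 32208/134596 = 732/3059.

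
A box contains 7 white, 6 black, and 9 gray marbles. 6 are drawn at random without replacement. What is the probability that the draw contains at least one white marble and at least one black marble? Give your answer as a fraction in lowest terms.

8812/10659

There are C(22,6) = 74613 possible draws.
By inclusion-exclusion on the complements, draws missing all white or all black: C(15,6) + C(16,6) − C(9,6) = 5005 + 8008 − 84 = 12929.
So draws with at least one of each: 74613 − 12929 = 61684, probability 61684/74613 = 8812/10659.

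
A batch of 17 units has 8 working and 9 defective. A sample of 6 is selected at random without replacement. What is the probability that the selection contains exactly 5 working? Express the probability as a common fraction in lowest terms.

9/221

There are C(17,6) = 12376 ways to choose 6 from 17.
Selections with exactly 5 working: choose 5 of the 8 working and 1 of the 9 defective, C(8,5)·C(9,1) = 56·9 = 504.
Probability = 504/12376 = 9/221.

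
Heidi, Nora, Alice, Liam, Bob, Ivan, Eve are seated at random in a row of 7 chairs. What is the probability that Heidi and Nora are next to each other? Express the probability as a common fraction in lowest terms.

2/7

There are 7! = 5040 arrangements.
Treat Heidi and Nora as a block: 6! arrangements of the blocks × 2 orders within the block = 2·720 = 1440.
Probability = 1440/5040 = 2/7.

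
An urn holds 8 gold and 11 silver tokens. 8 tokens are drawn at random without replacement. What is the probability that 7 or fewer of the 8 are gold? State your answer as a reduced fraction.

There are C(19,8) = 75582 ways to choose the 8.
The complement is exactly 8 gold: C(8,8)·C(11,0) = 1.
Probability = 1 − 1/75582 = 75581/75582.

75581/75582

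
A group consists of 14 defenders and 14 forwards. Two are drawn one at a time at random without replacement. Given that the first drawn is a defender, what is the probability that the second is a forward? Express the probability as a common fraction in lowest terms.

14/27

After removing one defender, 27 remain: 13 defenders and 14 forwards.
So the probability the next is a forward is 14/27.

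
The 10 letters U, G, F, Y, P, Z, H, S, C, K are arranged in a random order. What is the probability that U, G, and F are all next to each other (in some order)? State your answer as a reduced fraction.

1/15

There are 10! = 3628800 arrangements.
Treat the three as one block: 8! placements × 3! orders within the block = 40320·6 = 241920.
Probability = 241920/3628800 = 1/15.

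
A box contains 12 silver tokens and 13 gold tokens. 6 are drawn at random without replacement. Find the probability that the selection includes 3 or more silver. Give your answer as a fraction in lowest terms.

Total selections: C(25,6) = 177100.
Count the complement (fewer than 3 silver): C(12,0)·C(13,6) + C(12,1)·C(13,5) + C(12,2)·C(13,4) = 1716 + 15444 + 47190 = 64350.
Probability = 1 − 64350/177100 = 112750/177100 = 205/322.

205/322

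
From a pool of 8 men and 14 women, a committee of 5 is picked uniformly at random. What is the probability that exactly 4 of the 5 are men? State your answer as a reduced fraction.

Total number of selections: C(22,5) = 26334.
Selections with exactly 4 men: choose 4 of the 8 men and 1 of the 14 women, C(8,4)·C(14,1) = 70·14 = 980.
Probability = 980/26334 = 70/1881.

70/1881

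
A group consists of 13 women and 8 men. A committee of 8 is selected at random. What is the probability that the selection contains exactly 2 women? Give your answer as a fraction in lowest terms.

52/4845

The sample space is all 8-subsets of the 21: C(21,8) = 203490.
Selections with exactly 2 women: choose 2 of the 13 women and 6 of the 8 men, C(13,2)·C(8,6) = 78·28 = 2184.
Probability = 2184/203490 = 52/4845.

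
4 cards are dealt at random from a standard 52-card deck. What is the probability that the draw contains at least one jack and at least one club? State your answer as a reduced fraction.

There are C(52,4) = 270725 possible draws.
By inclusion-exclusion on the complements, draws missing all jacks or all clubs: C(48,4) + C(39,4) − C(36,4) = 194580 + 82251 − 58905 = 217926.
So draws with at least one of each: 270725 − 217926 = 52799, probability 52799/270725.

52799/270725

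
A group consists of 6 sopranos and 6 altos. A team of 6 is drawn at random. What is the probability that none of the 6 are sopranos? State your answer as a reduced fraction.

There are C(12,6) = 924 possible selections.
Selections with no sopranos (all altos): C(6,6) = 1.
Probability = 1/924.

1/924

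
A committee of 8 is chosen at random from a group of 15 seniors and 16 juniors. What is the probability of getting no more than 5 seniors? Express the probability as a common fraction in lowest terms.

Total selections: C(31,8) = 7888725.
Count the complement (more than 5 seniors): C(15,6)·C(16,2) + C(15,7)·C(16,1) + C(15,8)·C(16,0) = 600600 + 102960 + 6435 = 709995.
Probability = 1 − 709995/7888725 = 7178730/7888725 = 36814/40455.

36814/40455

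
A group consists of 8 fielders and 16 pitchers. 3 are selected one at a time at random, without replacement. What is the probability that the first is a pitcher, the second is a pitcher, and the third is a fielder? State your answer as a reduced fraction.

Multiply the conditional probabilities at each draw: 16/24 · 15/23 · 8/22 = 1920/12144 = 40/253.

40/253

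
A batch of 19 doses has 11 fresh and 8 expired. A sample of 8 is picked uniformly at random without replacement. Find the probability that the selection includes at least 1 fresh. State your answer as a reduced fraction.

Total selections: C(19,8) = 75582.
The complement is all 8 are expired: C(8,8) = 1.
Probability = 1 − 1/75582 = 75581/75582.

75581/75582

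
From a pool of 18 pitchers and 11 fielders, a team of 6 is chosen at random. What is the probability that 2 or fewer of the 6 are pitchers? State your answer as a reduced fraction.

Total selections: C(29,6) = 475020.
Favorable selections (2 or fewer pitchers): C(18,0)·C(11,6) + C(18,1)·C(11,5) + C(18,2)·C(11,4) = 462 + 8316 + 50490 = 59268.
Probability = 59268/475020 = 4939/39585.

4939/39585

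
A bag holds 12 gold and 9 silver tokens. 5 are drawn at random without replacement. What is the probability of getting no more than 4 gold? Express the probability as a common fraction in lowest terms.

Total selections: C(21,5) = 20349.
The complement is exactly 5 gold: C(12,5)·C(9,0) = 792.
Probability = 1 − 792/20349 = 19557/20349 = 2173/2261.

2173/2261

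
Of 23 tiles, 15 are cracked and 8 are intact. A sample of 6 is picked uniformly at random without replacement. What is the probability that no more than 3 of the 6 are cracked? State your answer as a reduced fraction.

4814/14421

There are C(23,6) = 100947 ways to choose the 6.
Count the complement (more than 3 cracked): C(15,4)·C(8,2) + C(15,5)·C(8,1) + C(15,6)·C(8,0) = 38220 + 24024 + 5005 = 67249.
Probability = 1 − 67249/100947 = 33698/100947 = 4814/14421.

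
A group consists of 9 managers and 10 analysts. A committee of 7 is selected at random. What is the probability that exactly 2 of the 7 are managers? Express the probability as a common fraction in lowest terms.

Total number of selections: C(19,7) = 50388.
Selections with exactly 2 managers: choose 2 of the 9 managers and 5 of the 10 analysts, C(9,2)·C(10,5) = 36·252 = 9072.
Probability = 9072/50388 = 756/4199.

756/4199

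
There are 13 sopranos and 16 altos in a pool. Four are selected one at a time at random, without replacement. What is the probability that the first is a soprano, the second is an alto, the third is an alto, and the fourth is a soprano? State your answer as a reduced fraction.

Multiply the conditional probabilities at each draw: 13/29 · 16/28 · 15/27 · 12/26 = 37440/570024 = 40/609.

40/609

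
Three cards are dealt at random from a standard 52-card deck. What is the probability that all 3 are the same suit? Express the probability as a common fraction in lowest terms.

22/425

There are C(52,3) = 22100 possible 3-card hands.
Hands of one suit: 4 suits × C(13,3) = 4·286 = 1144.
Probability = 1144/22100 = 22/425.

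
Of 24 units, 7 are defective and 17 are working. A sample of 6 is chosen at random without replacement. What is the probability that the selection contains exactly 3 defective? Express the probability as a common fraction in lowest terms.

850/4807

Total number of selections: C(24,6) = 134596.
Selections with exactly 3 defective: choose 3 of the 7 defective and 3 of the 17 working, C(7,3)·C(17,3) = 35·680 = 23800.
Probability = 23800/134596 = 850/4807.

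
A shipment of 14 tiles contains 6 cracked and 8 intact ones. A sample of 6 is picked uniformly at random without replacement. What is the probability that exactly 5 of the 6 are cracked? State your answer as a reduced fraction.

16/1001

There are C(14,6) = 3003 ways to choose 6 from 14.
Selections with exactly 5 cracked: choose 5 of the 6 cracked and 1 of the 8 intact, C(6,5)·C(8,1) = 6·8 = 48.
Probability = 48/3003 = 16/1001.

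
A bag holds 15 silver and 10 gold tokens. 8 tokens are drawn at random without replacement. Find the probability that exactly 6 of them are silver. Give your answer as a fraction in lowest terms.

There are C(25,8) = 1081575 ways to choose 8 from 25.
Selections with exactly 6 silver: choose 6 of the 15 silver and 2 of the 10 gold, C(15,6)·C(10,2) = 5005·45 = 225225.
Probability = 225225/1081575 = 91/437.

91/437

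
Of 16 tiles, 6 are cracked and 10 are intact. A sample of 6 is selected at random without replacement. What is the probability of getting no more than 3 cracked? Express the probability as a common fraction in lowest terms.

Total selections: C(16,6) = 8008.
Count the complement (more than 3 cracked): C(6,4)·C(10,2) + C(6,5)·C(10,1) + C(6,6)·C(10,0) = 675 + 60 + 1 = 736.
Probability = 1 − 736/8008 = 7272/8008 = 909/1001.

909/1001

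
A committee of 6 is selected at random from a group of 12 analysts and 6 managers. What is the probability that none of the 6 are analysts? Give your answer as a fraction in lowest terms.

There are C(18,6) = 18564 possible selections.
Selections with no analysts (all managers): C(6,6) = 1.
Probability = 1/18564.

1/18564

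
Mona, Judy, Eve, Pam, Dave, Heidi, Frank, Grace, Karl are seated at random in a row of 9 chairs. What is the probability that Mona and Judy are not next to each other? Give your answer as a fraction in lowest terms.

7/9

There are 9! = 362880 arrangements.
Arrangements with Mona and Judy adjacent: 2·8! = 80640.
So not adjacent: 362880 − 80640 = 282240, probability 282240/362880 = 7/9.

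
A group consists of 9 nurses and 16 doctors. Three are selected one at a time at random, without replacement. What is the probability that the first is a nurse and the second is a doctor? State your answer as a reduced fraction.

6/25

Multiply the conditional probabilities at each draw: 9/25 · 16/24 = 144/600 = 6/25.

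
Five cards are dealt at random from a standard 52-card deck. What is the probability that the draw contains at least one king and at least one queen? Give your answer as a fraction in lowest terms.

6509/64974

There are C(52,5) = 2598960 possible draws.
By inclusion-exclusion on the complements, draws missing all kings or all queens: C(48,5) + C(48,5) − C(44,5) = 1712304 + 1712304 − 1086008 = 2338600.
So draws with at least one of each: 2598960 − 2338600 = 260360, probability 260360/2598960 = 6509/64974.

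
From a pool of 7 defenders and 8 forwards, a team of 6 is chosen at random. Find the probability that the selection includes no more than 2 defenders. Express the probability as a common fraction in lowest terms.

Total selections: C(15,6) = 5005.
Favorable selections (no more than 2 defenders): C(7,0)·C(8,6) + C(7,1)·C(8,5) + C(7,2)·C(8,4) = 28 + 392 + 1470 = 1890.
Probability = 1890/5005 = 54/143.

54/143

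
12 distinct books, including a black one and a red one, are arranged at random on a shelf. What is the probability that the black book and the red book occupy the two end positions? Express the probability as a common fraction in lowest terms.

1/66

There are 12! = 479001600 arrangements.
Place the black book and the red book at the ends in 2 ways, arrange the remaining 10 in 10! = 3628800 ways: 2·3628800 = 7257600.
Probability = 7257600/479001600 = 1/66.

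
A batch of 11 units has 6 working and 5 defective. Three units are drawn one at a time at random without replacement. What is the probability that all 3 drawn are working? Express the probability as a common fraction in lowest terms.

Multiply the conditional probabilities at each draw: 6/11 · 5/10 · 4/9 = 120/990 = 4/33.

4/33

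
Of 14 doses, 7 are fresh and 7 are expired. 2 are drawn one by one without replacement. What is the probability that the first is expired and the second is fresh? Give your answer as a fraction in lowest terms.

7/26

Multiply the conditional probabilities at each draw: 7/14 · 7/13 = 49/182 = 7/26.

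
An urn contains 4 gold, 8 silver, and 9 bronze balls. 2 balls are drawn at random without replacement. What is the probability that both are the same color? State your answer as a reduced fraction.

There are C(21,2) = 210 ways to draw 2 balls.
All same color: C(4,2) + C(8,2) + C(9,2) = 6 + 28 + 36 = 70.
Probability = 70/210 = 1/3.

1/3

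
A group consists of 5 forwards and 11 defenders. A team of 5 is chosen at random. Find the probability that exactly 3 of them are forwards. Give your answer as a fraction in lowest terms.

There are C(16,5) = 4368 ways to choose 5 from 16.
Selections with exactly 3 forwards: choose 3 of the 5 forwards and 2 of the 11 defenders, C(5,3)·C(11,2) = 10·55 = 550.
Probability = 550/4368 = 275/2184.

275/2184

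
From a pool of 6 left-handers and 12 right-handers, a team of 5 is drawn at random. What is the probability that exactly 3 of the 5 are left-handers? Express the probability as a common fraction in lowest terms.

55/357

There are C(18,5) = 8568 ways to choose 5 from 18.
Selections with exactly 3 left-handers: choose 3 of the 6 left-handers and 2 of the 12 right-handers, C(6,3)·C(12,2) = 20·66 = 1320.
Probability = 1320/8568 = 55/357.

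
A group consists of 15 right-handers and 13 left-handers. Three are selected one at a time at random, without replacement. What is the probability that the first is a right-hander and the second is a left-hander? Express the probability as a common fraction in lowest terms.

Multiply the conditional probabilities at each draw: 15/28 · 13/27 = 195/756 = 65/252.

65/252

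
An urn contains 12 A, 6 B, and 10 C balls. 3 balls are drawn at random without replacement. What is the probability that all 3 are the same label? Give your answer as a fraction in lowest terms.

There are C(28,3) = 3276 ways to draw 3 balls.
All same label: C(12,3) + C(6,3) + C(10,3) = 220 + 20 + 120 = 360.
Probability = 360/3276 = 10/91.

10/91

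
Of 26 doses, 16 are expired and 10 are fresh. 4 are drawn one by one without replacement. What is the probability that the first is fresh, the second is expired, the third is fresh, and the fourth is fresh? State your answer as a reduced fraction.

48/1495

Multiply the conditional probabilities at each draw: 10/26 · 16/25 · 9/24 · 8/23 = 11520/358800 = 48/1495.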